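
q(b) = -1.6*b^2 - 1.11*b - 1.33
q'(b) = -3.2*b - 1.11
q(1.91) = -9.29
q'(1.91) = -7.22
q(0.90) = -3.62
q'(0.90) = -3.99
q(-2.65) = -9.62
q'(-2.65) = 7.37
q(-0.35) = -1.14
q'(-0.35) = 0.01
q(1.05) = -4.26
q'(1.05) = -4.47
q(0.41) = -2.05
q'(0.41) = -2.42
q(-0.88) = -1.59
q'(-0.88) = 1.71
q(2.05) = -10.33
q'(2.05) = -7.67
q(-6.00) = -52.27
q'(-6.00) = 18.09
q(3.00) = -19.06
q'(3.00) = -10.71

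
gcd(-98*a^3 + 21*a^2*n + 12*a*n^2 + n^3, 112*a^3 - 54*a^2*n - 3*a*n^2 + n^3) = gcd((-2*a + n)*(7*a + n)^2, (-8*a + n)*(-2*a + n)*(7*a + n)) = 14*a^2 - 5*a*n - n^2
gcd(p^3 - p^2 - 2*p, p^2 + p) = p^2 + p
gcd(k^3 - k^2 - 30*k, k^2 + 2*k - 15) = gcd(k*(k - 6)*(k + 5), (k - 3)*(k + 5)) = k + 5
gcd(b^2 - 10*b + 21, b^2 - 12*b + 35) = b - 7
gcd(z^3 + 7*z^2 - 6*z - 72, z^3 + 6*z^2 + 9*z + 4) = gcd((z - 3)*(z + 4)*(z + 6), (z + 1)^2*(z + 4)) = z + 4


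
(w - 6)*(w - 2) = w^2 - 8*w + 12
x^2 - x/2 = x*(x - 1/2)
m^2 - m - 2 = (m - 2)*(m + 1)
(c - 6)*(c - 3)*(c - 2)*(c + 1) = c^4 - 10*c^3 + 25*c^2 - 36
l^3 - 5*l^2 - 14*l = l*(l - 7)*(l + 2)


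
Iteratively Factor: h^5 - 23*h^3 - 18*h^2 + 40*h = (h - 5)*(h^4 + 5*h^3 + 2*h^2 - 8*h) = (h - 5)*(h - 1)*(h^3 + 6*h^2 + 8*h) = h*(h - 5)*(h - 1)*(h^2 + 6*h + 8) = h*(h - 5)*(h - 1)*(h + 2)*(h + 4)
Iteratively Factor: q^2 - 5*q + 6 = (q - 2)*(q - 3)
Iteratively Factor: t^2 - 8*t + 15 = (t - 5)*(t - 3)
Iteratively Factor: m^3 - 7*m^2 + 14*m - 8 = (m - 4)*(m^2 - 3*m + 2) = (m - 4)*(m - 1)*(m - 2)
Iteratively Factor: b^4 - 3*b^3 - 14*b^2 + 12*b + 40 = (b - 2)*(b^3 - b^2 - 16*b - 20) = (b - 5)*(b - 2)*(b^2 + 4*b + 4) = (b - 5)*(b - 2)*(b + 2)*(b + 2)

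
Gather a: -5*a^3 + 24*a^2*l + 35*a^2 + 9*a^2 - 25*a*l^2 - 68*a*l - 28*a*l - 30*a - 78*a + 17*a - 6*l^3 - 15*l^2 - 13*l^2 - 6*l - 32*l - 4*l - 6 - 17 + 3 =-5*a^3 + a^2*(24*l + 44) + a*(-25*l^2 - 96*l - 91) - 6*l^3 - 28*l^2 - 42*l - 20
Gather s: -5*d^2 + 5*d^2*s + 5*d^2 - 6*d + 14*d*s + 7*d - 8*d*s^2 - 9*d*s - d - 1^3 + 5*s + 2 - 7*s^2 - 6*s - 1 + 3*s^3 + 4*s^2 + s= 3*s^3 + s^2*(-8*d - 3) + s*(5*d^2 + 5*d)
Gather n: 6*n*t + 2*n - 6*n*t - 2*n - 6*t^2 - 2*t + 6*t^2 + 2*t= 0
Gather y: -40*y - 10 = -40*y - 10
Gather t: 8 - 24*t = 8 - 24*t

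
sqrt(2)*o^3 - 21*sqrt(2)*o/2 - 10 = (o - 5*sqrt(2)/2)*(o + 2*sqrt(2))*(sqrt(2)*o + 1)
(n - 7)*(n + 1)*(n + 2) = n^3 - 4*n^2 - 19*n - 14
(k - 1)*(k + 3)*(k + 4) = k^3 + 6*k^2 + 5*k - 12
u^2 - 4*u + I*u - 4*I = (u - 4)*(u + I)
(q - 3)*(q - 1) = q^2 - 4*q + 3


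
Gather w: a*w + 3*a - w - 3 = 3*a + w*(a - 1) - 3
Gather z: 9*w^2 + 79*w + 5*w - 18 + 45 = 9*w^2 + 84*w + 27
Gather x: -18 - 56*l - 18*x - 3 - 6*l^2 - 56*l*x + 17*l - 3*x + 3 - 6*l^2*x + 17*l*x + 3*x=-6*l^2 - 39*l + x*(-6*l^2 - 39*l - 18) - 18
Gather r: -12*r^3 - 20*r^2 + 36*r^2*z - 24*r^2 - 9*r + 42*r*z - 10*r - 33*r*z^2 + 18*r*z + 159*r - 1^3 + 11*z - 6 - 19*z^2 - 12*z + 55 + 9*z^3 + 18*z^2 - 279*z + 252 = -12*r^3 + r^2*(36*z - 44) + r*(-33*z^2 + 60*z + 140) + 9*z^3 - z^2 - 280*z + 300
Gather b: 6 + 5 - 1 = 10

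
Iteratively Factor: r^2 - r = (r - 1)*(r)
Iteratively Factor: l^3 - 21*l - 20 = (l + 4)*(l^2 - 4*l - 5) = (l + 1)*(l + 4)*(l - 5)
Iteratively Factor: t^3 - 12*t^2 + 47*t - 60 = (t - 3)*(t^2 - 9*t + 20) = (t - 5)*(t - 3)*(t - 4)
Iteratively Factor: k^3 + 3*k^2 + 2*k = (k + 2)*(k^2 + k) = (k + 1)*(k + 2)*(k)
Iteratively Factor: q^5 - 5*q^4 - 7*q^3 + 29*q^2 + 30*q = (q - 5)*(q^4 - 7*q^2 - 6*q) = (q - 5)*(q - 3)*(q^3 + 3*q^2 + 2*q) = (q - 5)*(q - 3)*(q + 2)*(q^2 + q) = q*(q - 5)*(q - 3)*(q + 2)*(q + 1)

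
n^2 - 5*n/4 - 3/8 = (n - 3/2)*(n + 1/4)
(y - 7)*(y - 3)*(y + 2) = y^3 - 8*y^2 + y + 42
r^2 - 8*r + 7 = (r - 7)*(r - 1)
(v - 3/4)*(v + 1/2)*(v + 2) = v^3 + 7*v^2/4 - 7*v/8 - 3/4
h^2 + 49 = (h - 7*I)*(h + 7*I)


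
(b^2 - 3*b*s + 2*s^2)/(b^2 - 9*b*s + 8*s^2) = (-b + 2*s)/(-b + 8*s)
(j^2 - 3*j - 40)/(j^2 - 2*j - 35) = (j - 8)/(j - 7)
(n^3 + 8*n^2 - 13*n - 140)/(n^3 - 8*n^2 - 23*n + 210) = (n^2 + 3*n - 28)/(n^2 - 13*n + 42)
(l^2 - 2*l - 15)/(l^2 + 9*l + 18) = (l - 5)/(l + 6)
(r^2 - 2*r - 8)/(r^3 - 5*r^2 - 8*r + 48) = (r + 2)/(r^2 - r - 12)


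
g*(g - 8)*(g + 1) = g^3 - 7*g^2 - 8*g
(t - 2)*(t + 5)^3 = t^4 + 13*t^3 + 45*t^2 - 25*t - 250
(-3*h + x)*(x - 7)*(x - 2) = -3*h*x^2 + 27*h*x - 42*h + x^3 - 9*x^2 + 14*x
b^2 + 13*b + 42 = (b + 6)*(b + 7)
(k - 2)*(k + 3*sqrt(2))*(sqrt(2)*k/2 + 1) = sqrt(2)*k^3/2 - sqrt(2)*k^2 + 4*k^2 - 8*k + 3*sqrt(2)*k - 6*sqrt(2)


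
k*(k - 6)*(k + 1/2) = k^3 - 11*k^2/2 - 3*k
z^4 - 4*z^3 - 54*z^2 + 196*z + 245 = (z - 7)*(z - 5)*(z + 1)*(z + 7)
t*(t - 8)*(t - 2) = t^3 - 10*t^2 + 16*t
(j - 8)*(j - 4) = j^2 - 12*j + 32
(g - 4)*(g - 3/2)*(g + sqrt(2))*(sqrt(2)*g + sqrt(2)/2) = sqrt(2)*g^4 - 5*sqrt(2)*g^3 + 2*g^3 - 10*g^2 + 13*sqrt(2)*g^2/4 + 3*sqrt(2)*g + 13*g/2 + 6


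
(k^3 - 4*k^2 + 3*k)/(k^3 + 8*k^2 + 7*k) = (k^2 - 4*k + 3)/(k^2 + 8*k + 7)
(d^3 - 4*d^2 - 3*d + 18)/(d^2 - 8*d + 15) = (d^2 - d - 6)/(d - 5)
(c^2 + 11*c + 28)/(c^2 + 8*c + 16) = (c + 7)/(c + 4)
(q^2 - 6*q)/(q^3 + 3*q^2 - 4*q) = (q - 6)/(q^2 + 3*q - 4)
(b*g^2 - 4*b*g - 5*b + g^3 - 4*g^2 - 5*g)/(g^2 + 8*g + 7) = (b*g - 5*b + g^2 - 5*g)/(g + 7)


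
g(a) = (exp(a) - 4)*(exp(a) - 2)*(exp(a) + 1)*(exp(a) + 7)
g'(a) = (exp(a) - 4)*(exp(a) - 2)*(exp(a) + 1)*exp(a) + (exp(a) - 4)*(exp(a) - 2)*(exp(a) + 7)*exp(a) + (exp(a) - 4)*(exp(a) + 1)*(exp(a) + 7)*exp(a) + (exp(a) - 2)*(exp(a) + 1)*(exp(a) + 7)*exp(a) = (4*exp(3*a) + 6*exp(2*a) - 66*exp(a) + 22)*exp(a)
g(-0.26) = 54.61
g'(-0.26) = -18.11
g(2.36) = 11545.10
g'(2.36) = 50284.57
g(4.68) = 137016540.32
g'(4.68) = 546322007.10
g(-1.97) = 58.43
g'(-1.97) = 1.80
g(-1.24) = 59.66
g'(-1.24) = 1.01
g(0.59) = 10.63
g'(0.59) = -97.51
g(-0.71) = 59.14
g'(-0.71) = -4.19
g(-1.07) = 59.76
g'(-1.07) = 0.08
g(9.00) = 4312293476995741.14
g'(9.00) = 17248114144524696.48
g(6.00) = 26615080091.43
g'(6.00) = 106339715393.40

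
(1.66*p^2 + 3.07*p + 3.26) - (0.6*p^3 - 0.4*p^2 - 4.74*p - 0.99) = -0.6*p^3 + 2.06*p^2 + 7.81*p + 4.25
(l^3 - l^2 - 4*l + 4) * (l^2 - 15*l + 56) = l^5 - 16*l^4 + 67*l^3 + 8*l^2 - 284*l + 224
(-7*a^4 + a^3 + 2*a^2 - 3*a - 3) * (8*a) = -56*a^5 + 8*a^4 + 16*a^3 - 24*a^2 - 24*a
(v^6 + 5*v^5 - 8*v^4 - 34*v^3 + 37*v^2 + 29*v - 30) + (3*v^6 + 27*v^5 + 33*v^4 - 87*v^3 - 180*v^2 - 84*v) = 4*v^6 + 32*v^5 + 25*v^4 - 121*v^3 - 143*v^2 - 55*v - 30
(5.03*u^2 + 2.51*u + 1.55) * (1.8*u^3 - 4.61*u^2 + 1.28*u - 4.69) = 9.054*u^5 - 18.6703*u^4 - 2.3427*u^3 - 27.5234*u^2 - 9.7879*u - 7.2695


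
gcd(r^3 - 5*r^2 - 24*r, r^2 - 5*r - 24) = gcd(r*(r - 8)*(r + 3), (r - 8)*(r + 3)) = r^2 - 5*r - 24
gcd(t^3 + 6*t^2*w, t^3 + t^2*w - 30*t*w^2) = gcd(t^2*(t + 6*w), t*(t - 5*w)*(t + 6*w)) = t^2 + 6*t*w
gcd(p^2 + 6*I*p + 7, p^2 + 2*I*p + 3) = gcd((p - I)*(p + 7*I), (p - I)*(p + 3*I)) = p - I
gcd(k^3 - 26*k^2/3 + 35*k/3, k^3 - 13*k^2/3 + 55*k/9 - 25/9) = k - 5/3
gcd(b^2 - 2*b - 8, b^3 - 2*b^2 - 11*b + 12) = b - 4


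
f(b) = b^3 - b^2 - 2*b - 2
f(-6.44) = -297.68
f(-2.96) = -30.78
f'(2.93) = 17.89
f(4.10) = 41.91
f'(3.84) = 34.56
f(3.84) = 32.20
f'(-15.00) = 703.00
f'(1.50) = 1.75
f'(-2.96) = 30.20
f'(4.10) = 40.23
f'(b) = 3*b^2 - 2*b - 2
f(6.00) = 166.00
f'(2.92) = 17.74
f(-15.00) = -3572.00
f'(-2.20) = 16.92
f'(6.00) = 94.00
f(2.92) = 8.53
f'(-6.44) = 135.30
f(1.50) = -3.88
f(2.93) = 8.71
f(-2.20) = -13.09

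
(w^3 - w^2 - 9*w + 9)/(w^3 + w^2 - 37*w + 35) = (w^2 - 9)/(w^2 + 2*w - 35)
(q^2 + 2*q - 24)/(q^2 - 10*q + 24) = (q + 6)/(q - 6)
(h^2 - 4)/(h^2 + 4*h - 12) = (h + 2)/(h + 6)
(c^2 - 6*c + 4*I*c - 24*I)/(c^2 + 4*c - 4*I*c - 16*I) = (c^2 + c*(-6 + 4*I) - 24*I)/(c^2 + c*(4 - 4*I) - 16*I)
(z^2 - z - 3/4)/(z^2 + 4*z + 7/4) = (2*z - 3)/(2*z + 7)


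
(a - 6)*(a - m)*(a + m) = a^3 - 6*a^2 - a*m^2 + 6*m^2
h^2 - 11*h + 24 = (h - 8)*(h - 3)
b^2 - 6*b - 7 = (b - 7)*(b + 1)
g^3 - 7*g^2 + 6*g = g*(g - 6)*(g - 1)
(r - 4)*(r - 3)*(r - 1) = r^3 - 8*r^2 + 19*r - 12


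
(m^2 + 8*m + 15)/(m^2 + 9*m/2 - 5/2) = 2*(m + 3)/(2*m - 1)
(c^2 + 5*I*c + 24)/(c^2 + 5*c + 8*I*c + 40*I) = (c - 3*I)/(c + 5)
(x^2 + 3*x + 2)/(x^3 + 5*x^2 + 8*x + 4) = 1/(x + 2)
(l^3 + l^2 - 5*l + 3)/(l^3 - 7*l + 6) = (l - 1)/(l - 2)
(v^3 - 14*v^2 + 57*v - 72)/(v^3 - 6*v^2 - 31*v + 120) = (v - 3)/(v + 5)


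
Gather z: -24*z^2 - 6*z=-24*z^2 - 6*z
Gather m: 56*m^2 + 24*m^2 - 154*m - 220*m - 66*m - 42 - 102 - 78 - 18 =80*m^2 - 440*m - 240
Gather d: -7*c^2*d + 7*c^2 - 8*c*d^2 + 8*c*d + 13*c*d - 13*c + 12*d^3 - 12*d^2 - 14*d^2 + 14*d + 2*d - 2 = 7*c^2 - 13*c + 12*d^3 + d^2*(-8*c - 26) + d*(-7*c^2 + 21*c + 16) - 2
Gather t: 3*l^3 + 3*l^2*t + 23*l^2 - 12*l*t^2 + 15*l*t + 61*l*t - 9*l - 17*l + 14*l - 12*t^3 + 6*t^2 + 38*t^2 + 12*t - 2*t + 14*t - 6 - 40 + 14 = 3*l^3 + 23*l^2 - 12*l - 12*t^3 + t^2*(44 - 12*l) + t*(3*l^2 + 76*l + 24) - 32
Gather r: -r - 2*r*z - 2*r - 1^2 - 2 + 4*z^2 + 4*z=r*(-2*z - 3) + 4*z^2 + 4*z - 3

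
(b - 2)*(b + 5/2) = b^2 + b/2 - 5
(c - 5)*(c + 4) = c^2 - c - 20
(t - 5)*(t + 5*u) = t^2 + 5*t*u - 5*t - 25*u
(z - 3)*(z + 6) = z^2 + 3*z - 18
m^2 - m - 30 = (m - 6)*(m + 5)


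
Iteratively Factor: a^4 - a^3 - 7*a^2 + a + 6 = (a + 1)*(a^3 - 2*a^2 - 5*a + 6) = (a - 3)*(a + 1)*(a^2 + a - 2) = (a - 3)*(a - 1)*(a + 1)*(a + 2)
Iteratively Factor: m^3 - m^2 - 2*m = (m)*(m^2 - m - 2) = m*(m - 2)*(m + 1)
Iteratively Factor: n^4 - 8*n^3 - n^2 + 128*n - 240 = (n - 3)*(n^3 - 5*n^2 - 16*n + 80) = (n - 3)*(n + 4)*(n^2 - 9*n + 20) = (n - 4)*(n - 3)*(n + 4)*(n - 5)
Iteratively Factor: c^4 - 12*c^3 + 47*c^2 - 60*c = (c - 5)*(c^3 - 7*c^2 + 12*c) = c*(c - 5)*(c^2 - 7*c + 12) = c*(c - 5)*(c - 4)*(c - 3)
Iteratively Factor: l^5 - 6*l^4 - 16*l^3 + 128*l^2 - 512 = (l + 4)*(l^4 - 10*l^3 + 24*l^2 + 32*l - 128) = (l + 2)*(l + 4)*(l^3 - 12*l^2 + 48*l - 64) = (l - 4)*(l + 2)*(l + 4)*(l^2 - 8*l + 16) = (l - 4)^2*(l + 2)*(l + 4)*(l - 4)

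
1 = 1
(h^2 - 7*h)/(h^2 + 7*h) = (h - 7)/(h + 7)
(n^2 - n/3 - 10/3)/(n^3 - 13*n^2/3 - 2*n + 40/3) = 1/(n - 4)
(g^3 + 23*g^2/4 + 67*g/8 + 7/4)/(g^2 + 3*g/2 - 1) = (8*g^2 + 30*g + 7)/(4*(2*g - 1))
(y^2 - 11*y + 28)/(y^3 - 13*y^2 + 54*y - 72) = (y - 7)/(y^2 - 9*y + 18)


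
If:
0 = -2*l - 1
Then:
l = -1/2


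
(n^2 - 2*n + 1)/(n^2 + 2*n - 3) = (n - 1)/(n + 3)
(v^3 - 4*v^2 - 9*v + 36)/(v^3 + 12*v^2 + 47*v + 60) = (v^2 - 7*v + 12)/(v^2 + 9*v + 20)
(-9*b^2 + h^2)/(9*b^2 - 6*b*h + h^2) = (-3*b - h)/(3*b - h)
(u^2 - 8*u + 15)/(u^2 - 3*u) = (u - 5)/u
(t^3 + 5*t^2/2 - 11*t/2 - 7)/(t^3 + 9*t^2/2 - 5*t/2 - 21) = (t + 1)/(t + 3)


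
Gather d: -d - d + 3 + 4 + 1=8 - 2*d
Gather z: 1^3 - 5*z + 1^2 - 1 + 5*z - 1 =0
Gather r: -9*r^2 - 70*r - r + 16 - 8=-9*r^2 - 71*r + 8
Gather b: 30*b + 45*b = 75*b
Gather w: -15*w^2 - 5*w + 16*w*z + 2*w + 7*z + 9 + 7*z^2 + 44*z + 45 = -15*w^2 + w*(16*z - 3) + 7*z^2 + 51*z + 54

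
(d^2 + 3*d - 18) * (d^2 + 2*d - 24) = d^4 + 5*d^3 - 36*d^2 - 108*d + 432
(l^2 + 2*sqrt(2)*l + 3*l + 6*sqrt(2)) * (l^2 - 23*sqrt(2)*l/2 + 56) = l^4 - 19*sqrt(2)*l^3/2 + 3*l^3 - 57*sqrt(2)*l^2/2 + 10*l^2 + 30*l + 112*sqrt(2)*l + 336*sqrt(2)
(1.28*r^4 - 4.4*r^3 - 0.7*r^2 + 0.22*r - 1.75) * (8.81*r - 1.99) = 11.2768*r^5 - 41.3112*r^4 + 2.589*r^3 + 3.3312*r^2 - 15.8553*r + 3.4825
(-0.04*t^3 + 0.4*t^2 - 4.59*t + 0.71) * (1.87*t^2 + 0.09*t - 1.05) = -0.0748*t^5 + 0.7444*t^4 - 8.5053*t^3 + 0.4946*t^2 + 4.8834*t - 0.7455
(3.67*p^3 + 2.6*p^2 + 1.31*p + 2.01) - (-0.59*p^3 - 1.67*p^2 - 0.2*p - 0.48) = 4.26*p^3 + 4.27*p^2 + 1.51*p + 2.49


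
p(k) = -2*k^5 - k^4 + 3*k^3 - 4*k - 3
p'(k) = -10*k^4 - 4*k^3 + 9*k^2 - 4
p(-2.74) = 198.76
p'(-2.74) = -417.79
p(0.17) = -3.67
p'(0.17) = -3.77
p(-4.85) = 4487.93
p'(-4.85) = -4869.04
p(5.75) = -13119.78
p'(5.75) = -11398.16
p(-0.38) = -1.65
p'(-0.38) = -2.69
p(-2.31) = 72.34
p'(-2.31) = -191.41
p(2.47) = -188.76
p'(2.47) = -381.58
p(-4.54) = 3167.12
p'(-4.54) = -3692.57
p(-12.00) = 471789.00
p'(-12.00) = -199156.00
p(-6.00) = 13629.00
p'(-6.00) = -11776.00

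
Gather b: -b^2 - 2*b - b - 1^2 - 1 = -b^2 - 3*b - 2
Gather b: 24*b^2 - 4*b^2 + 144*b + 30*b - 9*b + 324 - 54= 20*b^2 + 165*b + 270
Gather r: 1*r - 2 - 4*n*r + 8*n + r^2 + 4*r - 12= 8*n + r^2 + r*(5 - 4*n) - 14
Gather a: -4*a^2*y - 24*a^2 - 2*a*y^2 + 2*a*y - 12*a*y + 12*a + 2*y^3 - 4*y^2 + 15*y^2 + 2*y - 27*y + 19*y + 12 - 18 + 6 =a^2*(-4*y - 24) + a*(-2*y^2 - 10*y + 12) + 2*y^3 + 11*y^2 - 6*y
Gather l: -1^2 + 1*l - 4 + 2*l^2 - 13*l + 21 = 2*l^2 - 12*l + 16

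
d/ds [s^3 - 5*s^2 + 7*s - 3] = 3*s^2 - 10*s + 7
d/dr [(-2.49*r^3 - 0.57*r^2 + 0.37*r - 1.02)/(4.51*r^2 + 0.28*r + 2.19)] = (-11.2299*r^4 - 1.3944*r^3 - 18.1876*r^2 + 6.7038*r + 1.0959)/(20.3401*r^4 + 2.5256*r^3 + 19.8322*r^2 + 1.2264*r + 4.7961)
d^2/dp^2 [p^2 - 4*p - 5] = 2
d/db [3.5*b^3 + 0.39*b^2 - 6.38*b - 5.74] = 10.5*b^2 + 0.78*b - 6.38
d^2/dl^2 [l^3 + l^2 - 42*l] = 6*l + 2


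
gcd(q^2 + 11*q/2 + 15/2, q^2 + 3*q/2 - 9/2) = q + 3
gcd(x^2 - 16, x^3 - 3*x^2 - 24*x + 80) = x - 4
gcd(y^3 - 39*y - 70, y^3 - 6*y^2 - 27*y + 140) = y^2 - 2*y - 35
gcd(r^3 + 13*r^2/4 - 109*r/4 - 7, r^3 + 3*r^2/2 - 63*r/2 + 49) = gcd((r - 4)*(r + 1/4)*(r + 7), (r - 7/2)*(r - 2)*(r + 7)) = r + 7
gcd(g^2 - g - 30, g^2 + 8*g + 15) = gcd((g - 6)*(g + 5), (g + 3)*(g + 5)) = g + 5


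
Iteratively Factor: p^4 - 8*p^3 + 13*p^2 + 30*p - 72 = (p - 3)*(p^3 - 5*p^2 - 2*p + 24) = (p - 3)^2*(p^2 - 2*p - 8) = (p - 3)^2*(p + 2)*(p - 4)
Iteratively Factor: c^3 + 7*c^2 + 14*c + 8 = (c + 4)*(c^2 + 3*c + 2) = (c + 2)*(c + 4)*(c + 1)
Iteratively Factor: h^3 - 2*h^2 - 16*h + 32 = (h + 4)*(h^2 - 6*h + 8) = (h - 4)*(h + 4)*(h - 2)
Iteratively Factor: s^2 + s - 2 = (s - 1)*(s + 2)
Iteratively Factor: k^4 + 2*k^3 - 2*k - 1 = (k + 1)*(k^3 + k^2 - k - 1) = (k + 1)^2*(k^2 - 1) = (k + 1)^3*(k - 1)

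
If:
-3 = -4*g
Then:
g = 3/4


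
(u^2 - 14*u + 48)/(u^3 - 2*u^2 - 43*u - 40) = (u - 6)/(u^2 + 6*u + 5)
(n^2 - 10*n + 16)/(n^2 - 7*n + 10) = (n - 8)/(n - 5)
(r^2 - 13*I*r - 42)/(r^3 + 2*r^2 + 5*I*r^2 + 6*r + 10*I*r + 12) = (r^2 - 13*I*r - 42)/(r^3 + r^2*(2 + 5*I) + r*(6 + 10*I) + 12)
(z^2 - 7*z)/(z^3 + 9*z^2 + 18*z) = (z - 7)/(z^2 + 9*z + 18)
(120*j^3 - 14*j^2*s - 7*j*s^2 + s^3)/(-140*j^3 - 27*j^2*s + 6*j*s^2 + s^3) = (-6*j + s)/(7*j + s)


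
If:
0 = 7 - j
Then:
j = 7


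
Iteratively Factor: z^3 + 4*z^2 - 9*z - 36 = (z + 4)*(z^2 - 9) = (z - 3)*(z + 4)*(z + 3)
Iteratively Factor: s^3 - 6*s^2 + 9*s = (s - 3)*(s^2 - 3*s) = (s - 3)^2*(s)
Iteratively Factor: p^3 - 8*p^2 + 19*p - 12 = (p - 1)*(p^2 - 7*p + 12) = (p - 3)*(p - 1)*(p - 4)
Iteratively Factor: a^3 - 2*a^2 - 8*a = (a + 2)*(a^2 - 4*a) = a*(a + 2)*(a - 4)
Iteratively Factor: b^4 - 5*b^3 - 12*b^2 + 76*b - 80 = (b - 2)*(b^3 - 3*b^2 - 18*b + 40) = (b - 2)*(b + 4)*(b^2 - 7*b + 10) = (b - 5)*(b - 2)*(b + 4)*(b - 2)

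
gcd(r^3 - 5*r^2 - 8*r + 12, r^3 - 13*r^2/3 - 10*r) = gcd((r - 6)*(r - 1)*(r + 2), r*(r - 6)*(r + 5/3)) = r - 6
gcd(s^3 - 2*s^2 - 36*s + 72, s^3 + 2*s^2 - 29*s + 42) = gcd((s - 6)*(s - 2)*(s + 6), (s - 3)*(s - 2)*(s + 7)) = s - 2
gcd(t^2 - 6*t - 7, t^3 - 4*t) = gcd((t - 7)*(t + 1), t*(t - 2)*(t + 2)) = 1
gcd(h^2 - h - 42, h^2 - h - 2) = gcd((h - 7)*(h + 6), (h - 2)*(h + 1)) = 1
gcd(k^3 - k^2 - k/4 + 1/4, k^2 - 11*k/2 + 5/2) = k - 1/2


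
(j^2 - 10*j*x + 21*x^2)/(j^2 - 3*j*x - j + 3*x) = (j - 7*x)/(j - 1)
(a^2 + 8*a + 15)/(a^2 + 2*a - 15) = (a + 3)/(a - 3)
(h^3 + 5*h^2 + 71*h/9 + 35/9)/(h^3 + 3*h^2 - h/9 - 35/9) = (h + 1)/(h - 1)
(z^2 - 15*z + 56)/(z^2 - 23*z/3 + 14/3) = 3*(z - 8)/(3*z - 2)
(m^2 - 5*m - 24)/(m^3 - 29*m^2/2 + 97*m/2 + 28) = 2*(m + 3)/(2*m^2 - 13*m - 7)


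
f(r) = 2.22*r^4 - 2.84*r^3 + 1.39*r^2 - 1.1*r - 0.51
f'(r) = 8.88*r^3 - 8.52*r^2 + 2.78*r - 1.1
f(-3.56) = 505.73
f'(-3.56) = -519.62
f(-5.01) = 1795.66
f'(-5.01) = -1345.55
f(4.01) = 408.33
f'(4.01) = 445.64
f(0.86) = -1.02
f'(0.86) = 0.64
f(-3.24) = 358.88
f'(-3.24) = -401.58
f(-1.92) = 57.00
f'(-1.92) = -100.70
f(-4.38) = 1086.66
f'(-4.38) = -922.89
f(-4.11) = 858.12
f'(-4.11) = -772.95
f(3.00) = 111.84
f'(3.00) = 170.32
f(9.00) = 12597.24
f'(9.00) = 5807.32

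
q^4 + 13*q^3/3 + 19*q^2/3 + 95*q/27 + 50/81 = (q + 1/3)*(q + 2/3)*(q + 5/3)^2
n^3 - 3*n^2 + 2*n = n*(n - 2)*(n - 1)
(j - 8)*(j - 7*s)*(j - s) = j^3 - 8*j^2*s - 8*j^2 + 7*j*s^2 + 64*j*s - 56*s^2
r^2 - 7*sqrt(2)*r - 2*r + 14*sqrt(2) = (r - 2)*(r - 7*sqrt(2))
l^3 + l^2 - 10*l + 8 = (l - 2)*(l - 1)*(l + 4)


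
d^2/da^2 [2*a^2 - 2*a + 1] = 4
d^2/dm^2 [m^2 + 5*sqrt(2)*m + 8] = 2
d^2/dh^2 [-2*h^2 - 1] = -4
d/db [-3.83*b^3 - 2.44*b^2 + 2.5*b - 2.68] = -11.49*b^2 - 4.88*b + 2.5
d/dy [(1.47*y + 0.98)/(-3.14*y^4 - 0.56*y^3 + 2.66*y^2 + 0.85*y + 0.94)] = (13.8474*y^4 + 13.9552*y^3 - 2.2638*y^2 - 5.2136*y + 0.5488)/(9.8596*y^8 + 3.5168*y^7 - 16.3912*y^6 - 8.3172*y^5 + 0.220400000000001*y^4 + 3.4692*y^3 + 5.7233*y^2 + 1.598*y + 0.8836)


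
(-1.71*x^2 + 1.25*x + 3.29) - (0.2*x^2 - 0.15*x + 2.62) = -1.91*x^2 + 1.4*x + 0.67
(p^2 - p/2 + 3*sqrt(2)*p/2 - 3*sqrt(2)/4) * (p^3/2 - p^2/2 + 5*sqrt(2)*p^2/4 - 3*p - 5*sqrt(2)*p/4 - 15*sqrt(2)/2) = p^5/2 - 3*p^4/4 + 2*sqrt(2)*p^4 - 3*sqrt(2)*p^3 + p^3 - 11*sqrt(2)*p^2 - 33*p^2/8 - 165*p/8 + 6*sqrt(2)*p + 45/4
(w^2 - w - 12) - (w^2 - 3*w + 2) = 2*w - 14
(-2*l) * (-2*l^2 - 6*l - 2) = 4*l^3 + 12*l^2 + 4*l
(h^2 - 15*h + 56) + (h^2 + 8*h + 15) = 2*h^2 - 7*h + 71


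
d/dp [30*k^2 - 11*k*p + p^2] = -11*k + 2*p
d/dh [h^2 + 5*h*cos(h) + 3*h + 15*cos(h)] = -5*h*sin(h) + 2*h - 15*sin(h) + 5*cos(h) + 3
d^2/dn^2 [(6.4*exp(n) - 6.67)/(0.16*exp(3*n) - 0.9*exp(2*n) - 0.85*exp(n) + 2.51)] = (0.65536*exp(6*n) - 4.301568*exp(5*n) + 19.23088*exp(4*n) - 58.10568*exp(3*n) + 95.545998*exp(2*n) - 51.434795*exp(n) + 26.090195)*exp(n)/(0.004096*exp(9*n) - 0.06912*exp(8*n) + 0.32352*exp(7*n) + 0.198168*exp(6*n) - 3.88734*exp(5*n) + 2.10039*exp(4*n) + 13.930823*exp(3*n) - 11.569845*exp(2*n) - 16.065255*exp(n) + 15.813251)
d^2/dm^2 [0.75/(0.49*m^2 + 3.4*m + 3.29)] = (-0.36015*m^2 - 2.499*m + 0.75*(0.98*m + 3.4)*(1.96*m + 6.8) - 2.41815)/(0.49*m^2 + 3.4*m + 3.29)^3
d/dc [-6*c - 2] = -6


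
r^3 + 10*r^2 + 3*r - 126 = (r - 3)*(r + 6)*(r + 7)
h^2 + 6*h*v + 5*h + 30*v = (h + 5)*(h + 6*v)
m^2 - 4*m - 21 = (m - 7)*(m + 3)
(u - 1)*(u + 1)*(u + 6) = u^3 + 6*u^2 - u - 6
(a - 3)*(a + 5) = a^2 + 2*a - 15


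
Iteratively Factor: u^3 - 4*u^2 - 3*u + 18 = (u + 2)*(u^2 - 6*u + 9) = (u - 3)*(u + 2)*(u - 3)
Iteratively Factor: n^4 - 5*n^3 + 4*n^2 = (n)*(n^3 - 5*n^2 + 4*n) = n^2*(n^2 - 5*n + 4) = n^2*(n - 1)*(n - 4)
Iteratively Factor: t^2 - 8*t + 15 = (t - 3)*(t - 5)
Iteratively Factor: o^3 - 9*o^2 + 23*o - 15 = (o - 5)*(o^2 - 4*o + 3) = (o - 5)*(o - 1)*(o - 3)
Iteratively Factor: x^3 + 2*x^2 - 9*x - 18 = (x + 3)*(x^2 - x - 6) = (x + 2)*(x + 3)*(x - 3)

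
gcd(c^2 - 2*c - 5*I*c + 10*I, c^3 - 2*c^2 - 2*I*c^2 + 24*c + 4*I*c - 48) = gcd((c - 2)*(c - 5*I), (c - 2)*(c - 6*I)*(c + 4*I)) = c - 2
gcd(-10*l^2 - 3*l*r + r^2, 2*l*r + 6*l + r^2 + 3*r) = 2*l + r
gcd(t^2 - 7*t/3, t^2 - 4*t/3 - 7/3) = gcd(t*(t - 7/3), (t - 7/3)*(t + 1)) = t - 7/3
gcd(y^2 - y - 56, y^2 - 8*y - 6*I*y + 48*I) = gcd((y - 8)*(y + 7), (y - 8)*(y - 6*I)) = y - 8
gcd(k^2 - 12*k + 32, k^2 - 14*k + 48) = k - 8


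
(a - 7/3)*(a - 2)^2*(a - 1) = a^4 - 22*a^3/3 + 59*a^2/3 - 68*a/3 + 28/3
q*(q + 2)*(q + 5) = q^3 + 7*q^2 + 10*q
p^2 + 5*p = p*(p + 5)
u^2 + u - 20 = (u - 4)*(u + 5)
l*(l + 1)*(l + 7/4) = l^3 + 11*l^2/4 + 7*l/4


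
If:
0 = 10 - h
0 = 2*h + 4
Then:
No Solution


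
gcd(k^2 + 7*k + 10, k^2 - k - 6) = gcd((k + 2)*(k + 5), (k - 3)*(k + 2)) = k + 2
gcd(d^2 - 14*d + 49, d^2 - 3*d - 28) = d - 7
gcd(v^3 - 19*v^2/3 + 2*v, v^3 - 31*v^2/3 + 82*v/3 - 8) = v^2 - 19*v/3 + 2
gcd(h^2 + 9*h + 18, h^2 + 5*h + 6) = h + 3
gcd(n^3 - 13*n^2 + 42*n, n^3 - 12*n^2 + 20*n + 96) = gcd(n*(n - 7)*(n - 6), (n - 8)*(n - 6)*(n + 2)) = n - 6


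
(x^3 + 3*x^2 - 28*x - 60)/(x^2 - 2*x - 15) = (x^2 + 8*x + 12)/(x + 3)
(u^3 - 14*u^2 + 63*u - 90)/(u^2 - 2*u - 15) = (u^2 - 9*u + 18)/(u + 3)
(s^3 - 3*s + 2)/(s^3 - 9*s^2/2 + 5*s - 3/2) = 2*(s^2 + s - 2)/(2*s^2 - 7*s + 3)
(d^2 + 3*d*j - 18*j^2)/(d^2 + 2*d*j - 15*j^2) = (d + 6*j)/(d + 5*j)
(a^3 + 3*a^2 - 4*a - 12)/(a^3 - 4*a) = (a + 3)/a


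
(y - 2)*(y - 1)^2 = y^3 - 4*y^2 + 5*y - 2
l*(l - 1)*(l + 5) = l^3 + 4*l^2 - 5*l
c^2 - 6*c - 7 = (c - 7)*(c + 1)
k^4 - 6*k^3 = k^3*(k - 6)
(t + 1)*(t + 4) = t^2 + 5*t + 4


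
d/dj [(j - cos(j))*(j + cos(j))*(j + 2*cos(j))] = -2*j^2*sin(j) + 3*j^2 + j*sin(2*j) + 4*j*cos(j) + 6*sin(j)*cos(j)^2 - cos(j)^2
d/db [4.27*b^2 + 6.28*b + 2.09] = 8.54*b + 6.28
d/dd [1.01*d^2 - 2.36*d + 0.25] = 2.02*d - 2.36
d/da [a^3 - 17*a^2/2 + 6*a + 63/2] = 3*a^2 - 17*a + 6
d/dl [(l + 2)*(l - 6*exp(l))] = l - (l + 2)*(6*exp(l) - 1) - 6*exp(l)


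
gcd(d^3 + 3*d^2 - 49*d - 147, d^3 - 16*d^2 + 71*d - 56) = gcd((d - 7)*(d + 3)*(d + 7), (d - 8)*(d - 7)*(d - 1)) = d - 7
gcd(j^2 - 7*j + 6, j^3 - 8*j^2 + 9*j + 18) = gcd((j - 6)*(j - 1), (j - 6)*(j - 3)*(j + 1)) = j - 6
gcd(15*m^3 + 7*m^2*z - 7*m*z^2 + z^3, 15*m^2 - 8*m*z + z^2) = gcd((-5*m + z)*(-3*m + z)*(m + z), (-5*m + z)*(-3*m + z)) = 15*m^2 - 8*m*z + z^2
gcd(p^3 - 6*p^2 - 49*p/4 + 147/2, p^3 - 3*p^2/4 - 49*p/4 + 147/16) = p^2 - 49/4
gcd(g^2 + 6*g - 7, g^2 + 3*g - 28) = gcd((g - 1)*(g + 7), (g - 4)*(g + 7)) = g + 7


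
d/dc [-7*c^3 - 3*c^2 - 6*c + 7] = -21*c^2 - 6*c - 6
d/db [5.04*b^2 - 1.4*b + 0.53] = 10.08*b - 1.4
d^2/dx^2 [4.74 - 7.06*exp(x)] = -7.06*exp(x)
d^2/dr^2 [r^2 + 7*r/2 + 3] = 2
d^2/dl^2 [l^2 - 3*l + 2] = 2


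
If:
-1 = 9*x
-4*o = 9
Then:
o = -9/4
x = -1/9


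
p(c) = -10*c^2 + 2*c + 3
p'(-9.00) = 182.00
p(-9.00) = -825.00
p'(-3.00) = 62.00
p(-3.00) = -93.00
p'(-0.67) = 15.40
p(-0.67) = -2.83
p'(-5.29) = 107.80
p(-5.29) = -287.42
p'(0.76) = -13.20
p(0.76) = -1.26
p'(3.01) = -58.20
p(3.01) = -81.58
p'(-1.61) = 34.20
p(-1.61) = -26.14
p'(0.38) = -5.60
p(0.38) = 2.32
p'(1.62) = -30.40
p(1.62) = -20.00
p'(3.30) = -64.00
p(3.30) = -99.30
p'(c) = 2 - 20*c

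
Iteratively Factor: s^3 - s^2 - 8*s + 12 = (s - 2)*(s^2 + s - 6) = (s - 2)*(s + 3)*(s - 2)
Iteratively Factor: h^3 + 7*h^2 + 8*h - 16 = (h - 1)*(h^2 + 8*h + 16) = (h - 1)*(h + 4)*(h + 4)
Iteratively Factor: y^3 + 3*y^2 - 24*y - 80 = (y + 4)*(y^2 - y - 20) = (y + 4)^2*(y - 5)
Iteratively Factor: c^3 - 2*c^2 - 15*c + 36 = (c + 4)*(c^2 - 6*c + 9) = (c - 3)*(c + 4)*(c - 3)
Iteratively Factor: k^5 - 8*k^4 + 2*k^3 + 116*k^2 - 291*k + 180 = (k + 4)*(k^4 - 12*k^3 + 50*k^2 - 84*k + 45) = (k - 3)*(k + 4)*(k^3 - 9*k^2 + 23*k - 15) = (k - 3)^2*(k + 4)*(k^2 - 6*k + 5) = (k - 3)^2*(k - 1)*(k + 4)*(k - 5)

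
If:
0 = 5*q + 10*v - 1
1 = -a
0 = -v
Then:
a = -1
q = 1/5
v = 0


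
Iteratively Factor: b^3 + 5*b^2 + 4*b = (b + 1)*(b^2 + 4*b) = b*(b + 1)*(b + 4)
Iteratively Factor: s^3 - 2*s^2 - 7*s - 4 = (s + 1)*(s^2 - 3*s - 4) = (s + 1)^2*(s - 4)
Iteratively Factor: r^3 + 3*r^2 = (r + 3)*(r^2) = r*(r + 3)*(r)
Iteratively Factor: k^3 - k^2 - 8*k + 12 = (k - 2)*(k^2 + k - 6) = (k - 2)^2*(k + 3)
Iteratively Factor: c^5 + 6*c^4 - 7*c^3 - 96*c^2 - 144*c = (c - 4)*(c^4 + 10*c^3 + 33*c^2 + 36*c) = (c - 4)*(c + 3)*(c^3 + 7*c^2 + 12*c) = c*(c - 4)*(c + 3)*(c^2 + 7*c + 12) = c*(c - 4)*(c + 3)^2*(c + 4)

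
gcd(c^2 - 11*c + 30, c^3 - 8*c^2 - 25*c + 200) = c - 5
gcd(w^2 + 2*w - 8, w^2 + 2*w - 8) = w^2 + 2*w - 8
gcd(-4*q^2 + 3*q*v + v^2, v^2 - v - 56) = 1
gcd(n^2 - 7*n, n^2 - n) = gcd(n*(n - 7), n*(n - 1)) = n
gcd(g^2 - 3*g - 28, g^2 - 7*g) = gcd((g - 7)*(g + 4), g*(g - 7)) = g - 7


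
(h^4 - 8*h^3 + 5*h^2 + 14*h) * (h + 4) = h^5 - 4*h^4 - 27*h^3 + 34*h^2 + 56*h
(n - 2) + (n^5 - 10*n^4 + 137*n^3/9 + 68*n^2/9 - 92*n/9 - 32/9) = n^5 - 10*n^4 + 137*n^3/9 + 68*n^2/9 - 83*n/9 - 50/9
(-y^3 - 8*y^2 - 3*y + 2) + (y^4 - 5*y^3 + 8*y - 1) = y^4 - 6*y^3 - 8*y^2 + 5*y + 1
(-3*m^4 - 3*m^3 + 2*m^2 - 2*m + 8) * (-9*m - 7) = 27*m^5 + 48*m^4 + 3*m^3 + 4*m^2 - 58*m - 56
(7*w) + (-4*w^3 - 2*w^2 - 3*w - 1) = -4*w^3 - 2*w^2 + 4*w - 1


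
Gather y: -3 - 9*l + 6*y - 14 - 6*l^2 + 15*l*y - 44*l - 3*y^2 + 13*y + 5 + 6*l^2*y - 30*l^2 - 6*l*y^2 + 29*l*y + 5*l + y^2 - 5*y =-36*l^2 - 48*l + y^2*(-6*l - 2) + y*(6*l^2 + 44*l + 14) - 12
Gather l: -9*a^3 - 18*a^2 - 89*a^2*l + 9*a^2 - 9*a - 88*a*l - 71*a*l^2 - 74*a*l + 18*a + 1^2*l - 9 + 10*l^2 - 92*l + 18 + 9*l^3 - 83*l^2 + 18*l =-9*a^3 - 9*a^2 + 9*a + 9*l^3 + l^2*(-71*a - 73) + l*(-89*a^2 - 162*a - 73) + 9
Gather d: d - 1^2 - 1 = d - 2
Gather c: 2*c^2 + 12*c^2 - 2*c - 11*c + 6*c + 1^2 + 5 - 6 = 14*c^2 - 7*c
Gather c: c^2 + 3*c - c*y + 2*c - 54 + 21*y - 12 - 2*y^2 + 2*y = c^2 + c*(5 - y) - 2*y^2 + 23*y - 66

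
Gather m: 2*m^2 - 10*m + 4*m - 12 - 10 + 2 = 2*m^2 - 6*m - 20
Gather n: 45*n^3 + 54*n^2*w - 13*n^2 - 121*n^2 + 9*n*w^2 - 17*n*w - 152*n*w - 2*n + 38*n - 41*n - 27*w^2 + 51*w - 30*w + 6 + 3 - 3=45*n^3 + n^2*(54*w - 134) + n*(9*w^2 - 169*w - 5) - 27*w^2 + 21*w + 6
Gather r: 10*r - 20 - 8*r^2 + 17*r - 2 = -8*r^2 + 27*r - 22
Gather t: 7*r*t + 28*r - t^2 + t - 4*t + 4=28*r - t^2 + t*(7*r - 3) + 4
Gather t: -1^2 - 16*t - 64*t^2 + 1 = -64*t^2 - 16*t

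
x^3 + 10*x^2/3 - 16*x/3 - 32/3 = (x - 2)*(x + 4/3)*(x + 4)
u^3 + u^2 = u^2*(u + 1)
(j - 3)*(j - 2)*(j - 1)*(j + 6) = j^4 - 25*j^2 + 60*j - 36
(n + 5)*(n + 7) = n^2 + 12*n + 35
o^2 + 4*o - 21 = (o - 3)*(o + 7)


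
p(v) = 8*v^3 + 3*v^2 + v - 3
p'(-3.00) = 199.00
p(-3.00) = -195.00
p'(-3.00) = 199.00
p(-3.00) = -195.00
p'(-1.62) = 54.27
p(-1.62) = -30.76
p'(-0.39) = 2.31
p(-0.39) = -3.41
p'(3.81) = 372.25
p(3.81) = 486.81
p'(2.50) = 166.00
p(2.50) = 143.25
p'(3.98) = 405.05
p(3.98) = 552.86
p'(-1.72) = 61.68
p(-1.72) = -36.55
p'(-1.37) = 37.83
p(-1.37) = -19.31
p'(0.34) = 5.81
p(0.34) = -2.00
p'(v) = 24*v^2 + 6*v + 1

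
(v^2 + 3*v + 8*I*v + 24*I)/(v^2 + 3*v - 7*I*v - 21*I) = (v + 8*I)/(v - 7*I)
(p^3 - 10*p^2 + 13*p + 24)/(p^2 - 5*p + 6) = (p^2 - 7*p - 8)/(p - 2)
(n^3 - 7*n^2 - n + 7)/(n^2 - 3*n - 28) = (n^2 - 1)/(n + 4)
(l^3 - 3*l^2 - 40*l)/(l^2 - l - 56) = l*(l + 5)/(l + 7)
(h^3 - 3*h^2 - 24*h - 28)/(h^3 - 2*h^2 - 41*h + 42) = (h^2 + 4*h + 4)/(h^2 + 5*h - 6)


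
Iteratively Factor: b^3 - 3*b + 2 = (b - 1)*(b^2 + b - 2) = (b - 1)^2*(b + 2)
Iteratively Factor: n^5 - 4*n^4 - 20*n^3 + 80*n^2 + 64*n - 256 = (n - 4)*(n^4 - 20*n^2 + 64) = (n - 4)*(n + 4)*(n^3 - 4*n^2 - 4*n + 16) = (n - 4)*(n - 2)*(n + 4)*(n^2 - 2*n - 8) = (n - 4)*(n - 2)*(n + 2)*(n + 4)*(n - 4)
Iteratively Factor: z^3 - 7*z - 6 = (z - 3)*(z^2 + 3*z + 2) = (z - 3)*(z + 1)*(z + 2)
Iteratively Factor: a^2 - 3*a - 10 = (a + 2)*(a - 5)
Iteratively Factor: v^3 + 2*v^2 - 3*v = (v - 1)*(v^2 + 3*v) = v*(v - 1)*(v + 3)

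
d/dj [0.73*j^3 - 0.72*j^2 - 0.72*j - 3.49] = 2.19*j^2 - 1.44*j - 0.72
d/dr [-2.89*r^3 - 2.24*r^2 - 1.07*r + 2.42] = -8.67*r^2 - 4.48*r - 1.07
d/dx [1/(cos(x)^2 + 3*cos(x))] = (2*cos(x) + 3)*sin(x)/((cos(x) + 3)^2*cos(x)^2)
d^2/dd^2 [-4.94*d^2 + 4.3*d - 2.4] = -9.88000000000000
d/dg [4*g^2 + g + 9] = 8*g + 1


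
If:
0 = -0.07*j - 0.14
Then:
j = -2.00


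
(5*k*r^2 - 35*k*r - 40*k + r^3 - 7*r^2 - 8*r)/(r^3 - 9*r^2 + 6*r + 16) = (5*k + r)/(r - 2)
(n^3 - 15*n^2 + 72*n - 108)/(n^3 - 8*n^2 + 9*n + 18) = (n - 6)/(n + 1)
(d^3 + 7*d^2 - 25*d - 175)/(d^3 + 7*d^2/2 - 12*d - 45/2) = 2*(d^2 + 2*d - 35)/(2*d^2 - 3*d - 9)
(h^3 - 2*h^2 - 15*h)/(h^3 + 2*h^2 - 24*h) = (h^2 - 2*h - 15)/(h^2 + 2*h - 24)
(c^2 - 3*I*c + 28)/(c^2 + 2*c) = (c^2 - 3*I*c + 28)/(c*(c + 2))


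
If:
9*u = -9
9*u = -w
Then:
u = -1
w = 9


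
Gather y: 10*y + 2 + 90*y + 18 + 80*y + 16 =180*y + 36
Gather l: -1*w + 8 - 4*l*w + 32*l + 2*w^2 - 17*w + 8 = l*(32 - 4*w) + 2*w^2 - 18*w + 16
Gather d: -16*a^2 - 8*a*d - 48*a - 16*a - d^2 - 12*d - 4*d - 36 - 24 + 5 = -16*a^2 - 64*a - d^2 + d*(-8*a - 16) - 55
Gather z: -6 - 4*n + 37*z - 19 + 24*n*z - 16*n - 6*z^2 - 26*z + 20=-20*n - 6*z^2 + z*(24*n + 11) - 5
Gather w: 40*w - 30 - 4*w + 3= 36*w - 27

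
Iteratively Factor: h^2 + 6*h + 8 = (h + 2)*(h + 4)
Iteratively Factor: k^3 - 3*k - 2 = (k + 1)*(k^2 - k - 2) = (k + 1)^2*(k - 2)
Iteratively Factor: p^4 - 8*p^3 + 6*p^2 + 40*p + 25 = (p - 5)*(p^3 - 3*p^2 - 9*p - 5) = (p - 5)*(p + 1)*(p^2 - 4*p - 5) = (p - 5)^2*(p + 1)*(p + 1)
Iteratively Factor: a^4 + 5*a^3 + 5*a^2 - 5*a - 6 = (a + 3)*(a^3 + 2*a^2 - a - 2) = (a + 2)*(a + 3)*(a^2 - 1) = (a - 1)*(a + 2)*(a + 3)*(a + 1)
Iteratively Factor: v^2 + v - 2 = (v - 1)*(v + 2)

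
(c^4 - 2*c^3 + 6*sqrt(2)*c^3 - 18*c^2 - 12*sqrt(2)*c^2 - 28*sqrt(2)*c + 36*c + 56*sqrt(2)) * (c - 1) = c^5 - 3*c^4 + 6*sqrt(2)*c^4 - 18*sqrt(2)*c^3 - 16*c^3 - 16*sqrt(2)*c^2 + 54*c^2 - 36*c + 84*sqrt(2)*c - 56*sqrt(2)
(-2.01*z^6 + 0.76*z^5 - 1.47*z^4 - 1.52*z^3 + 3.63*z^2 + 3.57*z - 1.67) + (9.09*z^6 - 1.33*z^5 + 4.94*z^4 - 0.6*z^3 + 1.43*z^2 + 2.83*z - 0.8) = 7.08*z^6 - 0.57*z^5 + 3.47*z^4 - 2.12*z^3 + 5.06*z^2 + 6.4*z - 2.47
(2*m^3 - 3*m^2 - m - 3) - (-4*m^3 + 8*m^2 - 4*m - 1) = 6*m^3 - 11*m^2 + 3*m - 2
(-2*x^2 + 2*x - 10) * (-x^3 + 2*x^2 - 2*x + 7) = 2*x^5 - 6*x^4 + 18*x^3 - 38*x^2 + 34*x - 70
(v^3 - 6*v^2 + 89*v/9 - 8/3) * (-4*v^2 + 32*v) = -4*v^5 + 56*v^4 - 2084*v^3/9 + 2944*v^2/9 - 256*v/3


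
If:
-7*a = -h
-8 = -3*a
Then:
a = 8/3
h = 56/3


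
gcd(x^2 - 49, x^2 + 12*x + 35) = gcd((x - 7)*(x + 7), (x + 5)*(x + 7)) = x + 7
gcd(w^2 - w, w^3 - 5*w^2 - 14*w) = w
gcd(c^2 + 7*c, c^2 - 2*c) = c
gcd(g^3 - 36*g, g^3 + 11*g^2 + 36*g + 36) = g + 6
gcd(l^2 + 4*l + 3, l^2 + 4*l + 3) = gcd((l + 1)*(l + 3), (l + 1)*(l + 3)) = l^2 + 4*l + 3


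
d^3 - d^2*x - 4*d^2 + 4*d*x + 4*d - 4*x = (d - 2)^2*(d - x)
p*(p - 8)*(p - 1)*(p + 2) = p^4 - 7*p^3 - 10*p^2 + 16*p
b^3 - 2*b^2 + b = b*(b - 1)^2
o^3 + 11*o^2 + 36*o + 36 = (o + 2)*(o + 3)*(o + 6)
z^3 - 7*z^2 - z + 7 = (z - 7)*(z - 1)*(z + 1)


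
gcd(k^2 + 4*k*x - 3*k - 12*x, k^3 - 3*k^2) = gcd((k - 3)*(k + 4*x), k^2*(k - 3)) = k - 3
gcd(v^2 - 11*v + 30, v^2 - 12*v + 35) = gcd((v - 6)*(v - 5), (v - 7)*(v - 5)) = v - 5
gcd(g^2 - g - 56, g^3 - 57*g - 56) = g^2 - g - 56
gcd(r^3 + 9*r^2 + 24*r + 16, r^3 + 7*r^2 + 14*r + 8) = r^2 + 5*r + 4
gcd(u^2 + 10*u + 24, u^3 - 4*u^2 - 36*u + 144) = u + 6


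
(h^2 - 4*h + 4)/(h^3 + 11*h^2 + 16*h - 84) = (h - 2)/(h^2 + 13*h + 42)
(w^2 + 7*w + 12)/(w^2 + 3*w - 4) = (w + 3)/(w - 1)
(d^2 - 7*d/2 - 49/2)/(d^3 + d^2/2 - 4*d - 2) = (2*d^2 - 7*d - 49)/(2*d^3 + d^2 - 8*d - 4)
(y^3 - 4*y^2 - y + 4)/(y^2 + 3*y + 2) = (y^2 - 5*y + 4)/(y + 2)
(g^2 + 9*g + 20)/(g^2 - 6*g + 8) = (g^2 + 9*g + 20)/(g^2 - 6*g + 8)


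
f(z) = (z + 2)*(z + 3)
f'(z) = 2*z + 5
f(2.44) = 24.15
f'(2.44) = 9.88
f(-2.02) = -0.02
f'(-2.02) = 0.96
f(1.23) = 13.66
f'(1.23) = 7.46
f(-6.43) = 15.19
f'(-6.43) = -7.86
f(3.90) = 40.71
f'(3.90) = 12.80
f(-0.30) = 4.59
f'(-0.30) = 4.40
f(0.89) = 11.24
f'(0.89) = 6.78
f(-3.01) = 0.01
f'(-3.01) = -1.02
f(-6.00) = 12.00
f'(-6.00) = -7.00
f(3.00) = 30.00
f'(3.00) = 11.00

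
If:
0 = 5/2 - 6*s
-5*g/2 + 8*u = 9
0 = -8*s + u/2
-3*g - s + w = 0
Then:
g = 266/15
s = 5/12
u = 20/3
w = 3217/60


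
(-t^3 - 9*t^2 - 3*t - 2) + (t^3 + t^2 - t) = -8*t^2 - 4*t - 2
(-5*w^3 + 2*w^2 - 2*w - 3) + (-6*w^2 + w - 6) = -5*w^3 - 4*w^2 - w - 9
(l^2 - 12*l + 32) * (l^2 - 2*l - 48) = l^4 - 14*l^3 + 8*l^2 + 512*l - 1536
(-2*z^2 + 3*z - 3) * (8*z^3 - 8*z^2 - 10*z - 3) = -16*z^5 + 40*z^4 - 28*z^3 + 21*z + 9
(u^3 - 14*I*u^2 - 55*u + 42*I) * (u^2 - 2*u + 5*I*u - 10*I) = u^5 - 2*u^4 - 9*I*u^4 + 15*u^3 + 18*I*u^3 - 30*u^2 - 233*I*u^2 - 210*u + 466*I*u + 420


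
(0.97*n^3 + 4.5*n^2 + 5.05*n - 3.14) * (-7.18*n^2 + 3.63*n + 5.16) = -6.9646*n^5 - 28.7889*n^4 - 14.9188*n^3 + 64.0967*n^2 + 14.6598*n - 16.2024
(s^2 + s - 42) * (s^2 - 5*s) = s^4 - 4*s^3 - 47*s^2 + 210*s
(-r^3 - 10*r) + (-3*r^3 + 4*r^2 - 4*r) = -4*r^3 + 4*r^2 - 14*r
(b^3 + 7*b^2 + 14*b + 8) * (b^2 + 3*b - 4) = b^5 + 10*b^4 + 31*b^3 + 22*b^2 - 32*b - 32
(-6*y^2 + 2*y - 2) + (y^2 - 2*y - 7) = -5*y^2 - 9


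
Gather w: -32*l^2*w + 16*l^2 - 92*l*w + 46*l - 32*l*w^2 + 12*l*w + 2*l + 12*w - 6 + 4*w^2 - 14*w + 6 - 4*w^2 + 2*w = 16*l^2 - 32*l*w^2 + 48*l + w*(-32*l^2 - 80*l)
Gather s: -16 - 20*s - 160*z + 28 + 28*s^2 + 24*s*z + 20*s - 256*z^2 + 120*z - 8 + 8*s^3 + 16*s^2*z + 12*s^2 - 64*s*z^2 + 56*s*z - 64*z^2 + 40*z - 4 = 8*s^3 + s^2*(16*z + 40) + s*(-64*z^2 + 80*z) - 320*z^2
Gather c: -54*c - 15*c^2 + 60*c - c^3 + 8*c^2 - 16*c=-c^3 - 7*c^2 - 10*c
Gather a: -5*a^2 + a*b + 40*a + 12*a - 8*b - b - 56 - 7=-5*a^2 + a*(b + 52) - 9*b - 63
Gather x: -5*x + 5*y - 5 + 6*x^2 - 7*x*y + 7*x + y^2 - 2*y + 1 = 6*x^2 + x*(2 - 7*y) + y^2 + 3*y - 4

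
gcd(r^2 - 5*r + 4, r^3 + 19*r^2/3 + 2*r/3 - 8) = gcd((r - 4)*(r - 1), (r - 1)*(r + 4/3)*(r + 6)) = r - 1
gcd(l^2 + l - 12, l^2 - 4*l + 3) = l - 3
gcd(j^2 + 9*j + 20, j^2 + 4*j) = j + 4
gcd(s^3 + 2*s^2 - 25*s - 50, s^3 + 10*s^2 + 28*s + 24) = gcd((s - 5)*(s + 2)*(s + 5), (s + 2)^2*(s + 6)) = s + 2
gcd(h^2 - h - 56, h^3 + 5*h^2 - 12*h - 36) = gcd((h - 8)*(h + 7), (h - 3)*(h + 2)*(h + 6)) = 1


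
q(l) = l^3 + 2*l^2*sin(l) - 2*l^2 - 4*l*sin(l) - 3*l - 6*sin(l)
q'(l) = 2*l^2*cos(l) + 3*l^2 + 4*l*sin(l) - 4*l*cos(l) - 4*l - 4*sin(l) - 6*cos(l) - 3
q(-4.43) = -63.95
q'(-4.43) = 38.53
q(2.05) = -11.08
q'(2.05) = 7.81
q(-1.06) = -0.68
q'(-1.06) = 12.04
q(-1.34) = -4.85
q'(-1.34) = 17.53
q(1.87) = -12.26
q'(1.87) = 5.25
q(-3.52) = -45.69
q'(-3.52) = 11.04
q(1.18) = -12.02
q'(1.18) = -5.90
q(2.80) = -2.64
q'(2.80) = 13.16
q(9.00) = 589.45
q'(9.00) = 107.85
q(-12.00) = -1802.93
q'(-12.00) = 727.57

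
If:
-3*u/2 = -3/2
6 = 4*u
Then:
No Solution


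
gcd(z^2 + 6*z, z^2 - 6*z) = z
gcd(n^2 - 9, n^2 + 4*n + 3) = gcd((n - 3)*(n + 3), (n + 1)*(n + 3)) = n + 3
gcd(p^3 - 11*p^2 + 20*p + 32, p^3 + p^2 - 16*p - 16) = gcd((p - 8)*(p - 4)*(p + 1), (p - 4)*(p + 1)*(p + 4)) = p^2 - 3*p - 4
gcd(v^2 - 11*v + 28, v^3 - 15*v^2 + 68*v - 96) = v - 4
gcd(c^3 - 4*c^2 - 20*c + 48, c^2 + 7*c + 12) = c + 4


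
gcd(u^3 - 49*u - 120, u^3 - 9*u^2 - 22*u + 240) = u^2 - 3*u - 40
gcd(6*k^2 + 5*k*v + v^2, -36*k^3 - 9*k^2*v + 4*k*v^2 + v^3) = 3*k + v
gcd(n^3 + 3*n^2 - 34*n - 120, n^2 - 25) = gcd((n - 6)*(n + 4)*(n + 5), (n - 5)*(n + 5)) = n + 5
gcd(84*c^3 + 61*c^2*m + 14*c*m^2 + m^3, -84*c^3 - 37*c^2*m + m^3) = 12*c^2 + 7*c*m + m^2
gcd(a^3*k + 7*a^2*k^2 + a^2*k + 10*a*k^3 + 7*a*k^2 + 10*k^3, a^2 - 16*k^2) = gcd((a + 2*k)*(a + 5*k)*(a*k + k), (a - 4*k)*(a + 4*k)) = 1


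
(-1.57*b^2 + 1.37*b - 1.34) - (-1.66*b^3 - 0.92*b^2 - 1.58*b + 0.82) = 1.66*b^3 - 0.65*b^2 + 2.95*b - 2.16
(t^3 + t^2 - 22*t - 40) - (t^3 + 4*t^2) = -3*t^2 - 22*t - 40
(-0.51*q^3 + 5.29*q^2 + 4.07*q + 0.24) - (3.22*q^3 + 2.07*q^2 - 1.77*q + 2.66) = -3.73*q^3 + 3.22*q^2 + 5.84*q - 2.42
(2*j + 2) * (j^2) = 2*j^3 + 2*j^2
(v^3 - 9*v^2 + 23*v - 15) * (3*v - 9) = 3*v^4 - 36*v^3 + 150*v^2 - 252*v + 135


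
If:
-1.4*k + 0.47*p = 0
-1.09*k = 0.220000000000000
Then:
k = -0.20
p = -0.60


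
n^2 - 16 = (n - 4)*(n + 4)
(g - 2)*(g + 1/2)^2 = g^3 - g^2 - 7*g/4 - 1/2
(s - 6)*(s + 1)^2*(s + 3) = s^4 - s^3 - 23*s^2 - 39*s - 18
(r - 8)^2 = r^2 - 16*r + 64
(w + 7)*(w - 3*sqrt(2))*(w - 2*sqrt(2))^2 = w^4 - 7*sqrt(2)*w^3 + 7*w^3 - 49*sqrt(2)*w^2 + 32*w^2 - 24*sqrt(2)*w + 224*w - 168*sqrt(2)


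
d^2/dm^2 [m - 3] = 0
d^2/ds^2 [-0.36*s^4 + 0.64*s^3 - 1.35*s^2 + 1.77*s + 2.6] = -4.32*s^2 + 3.84*s - 2.7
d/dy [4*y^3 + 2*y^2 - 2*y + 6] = 12*y^2 + 4*y - 2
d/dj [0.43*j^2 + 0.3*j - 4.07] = 0.86*j + 0.3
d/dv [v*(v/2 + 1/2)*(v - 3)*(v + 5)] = 2*v^3 + 9*v^2/2 - 13*v - 15/2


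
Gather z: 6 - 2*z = 6 - 2*z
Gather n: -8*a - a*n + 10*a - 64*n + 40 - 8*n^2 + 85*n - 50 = 2*a - 8*n^2 + n*(21 - a) - 10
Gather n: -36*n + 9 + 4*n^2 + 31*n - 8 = 4*n^2 - 5*n + 1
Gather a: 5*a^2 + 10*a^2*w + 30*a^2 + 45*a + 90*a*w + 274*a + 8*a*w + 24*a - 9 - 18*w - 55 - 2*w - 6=a^2*(10*w + 35) + a*(98*w + 343) - 20*w - 70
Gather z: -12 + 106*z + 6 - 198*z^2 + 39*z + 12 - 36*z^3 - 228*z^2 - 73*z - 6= -36*z^3 - 426*z^2 + 72*z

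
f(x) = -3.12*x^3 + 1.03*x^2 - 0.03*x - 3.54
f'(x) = -9.36*x^2 + 2.06*x - 0.03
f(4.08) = -198.42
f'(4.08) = -147.44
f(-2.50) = 51.72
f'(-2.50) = -63.68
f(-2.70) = 65.46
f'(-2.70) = -73.83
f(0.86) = -4.79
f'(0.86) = -5.18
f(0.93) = -5.19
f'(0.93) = -6.21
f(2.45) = -43.31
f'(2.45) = -51.17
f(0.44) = -3.62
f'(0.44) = -0.94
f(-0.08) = -3.53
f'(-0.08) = -0.25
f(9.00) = -2194.86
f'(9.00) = -739.65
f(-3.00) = 90.06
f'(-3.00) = -90.45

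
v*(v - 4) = v^2 - 4*v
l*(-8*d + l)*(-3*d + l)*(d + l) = 24*d^3*l + 13*d^2*l^2 - 10*d*l^3 + l^4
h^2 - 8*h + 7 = (h - 7)*(h - 1)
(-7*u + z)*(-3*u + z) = 21*u^2 - 10*u*z + z^2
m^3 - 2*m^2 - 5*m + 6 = (m - 3)*(m - 1)*(m + 2)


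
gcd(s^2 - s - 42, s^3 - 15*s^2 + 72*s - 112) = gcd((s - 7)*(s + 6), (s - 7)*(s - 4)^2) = s - 7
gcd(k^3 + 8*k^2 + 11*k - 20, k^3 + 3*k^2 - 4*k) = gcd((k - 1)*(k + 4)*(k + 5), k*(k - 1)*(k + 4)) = k^2 + 3*k - 4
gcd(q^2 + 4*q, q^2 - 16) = q + 4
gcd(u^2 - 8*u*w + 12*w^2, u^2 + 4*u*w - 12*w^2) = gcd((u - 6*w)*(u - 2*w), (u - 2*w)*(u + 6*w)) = u - 2*w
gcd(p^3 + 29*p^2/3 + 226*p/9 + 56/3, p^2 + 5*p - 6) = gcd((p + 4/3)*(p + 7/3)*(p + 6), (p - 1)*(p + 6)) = p + 6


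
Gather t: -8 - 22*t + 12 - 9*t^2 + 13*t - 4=-9*t^2 - 9*t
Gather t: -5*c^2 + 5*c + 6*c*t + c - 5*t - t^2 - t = -5*c^2 + 6*c - t^2 + t*(6*c - 6)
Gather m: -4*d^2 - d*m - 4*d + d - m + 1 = -4*d^2 - 3*d + m*(-d - 1) + 1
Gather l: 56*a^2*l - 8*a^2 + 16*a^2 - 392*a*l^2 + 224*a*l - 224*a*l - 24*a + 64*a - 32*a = 56*a^2*l + 8*a^2 - 392*a*l^2 + 8*a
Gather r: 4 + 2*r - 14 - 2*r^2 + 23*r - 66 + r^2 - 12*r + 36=-r^2 + 13*r - 40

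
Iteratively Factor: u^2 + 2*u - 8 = (u + 4)*(u - 2)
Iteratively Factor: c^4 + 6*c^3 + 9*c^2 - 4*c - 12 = (c - 1)*(c^3 + 7*c^2 + 16*c + 12) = (c - 1)*(c + 2)*(c^2 + 5*c + 6) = (c - 1)*(c + 2)^2*(c + 3)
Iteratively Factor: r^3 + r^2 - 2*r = (r - 1)*(r^2 + 2*r) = (r - 1)*(r + 2)*(r)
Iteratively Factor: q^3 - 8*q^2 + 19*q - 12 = (q - 4)*(q^2 - 4*q + 3) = (q - 4)*(q - 3)*(q - 1)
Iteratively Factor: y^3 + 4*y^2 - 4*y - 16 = (y - 2)*(y^2 + 6*y + 8) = (y - 2)*(y + 4)*(y + 2)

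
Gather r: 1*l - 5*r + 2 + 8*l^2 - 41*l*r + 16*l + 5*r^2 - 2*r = 8*l^2 + 17*l + 5*r^2 + r*(-41*l - 7) + 2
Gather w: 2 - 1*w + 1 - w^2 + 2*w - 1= -w^2 + w + 2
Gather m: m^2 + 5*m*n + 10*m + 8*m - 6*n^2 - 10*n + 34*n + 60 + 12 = m^2 + m*(5*n + 18) - 6*n^2 + 24*n + 72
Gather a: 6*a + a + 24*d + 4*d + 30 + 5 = 7*a + 28*d + 35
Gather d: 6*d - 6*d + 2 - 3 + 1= 0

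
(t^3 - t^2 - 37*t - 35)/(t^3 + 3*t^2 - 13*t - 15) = (t - 7)/(t - 3)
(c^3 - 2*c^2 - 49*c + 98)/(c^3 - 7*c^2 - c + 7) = (c^2 + 5*c - 14)/(c^2 - 1)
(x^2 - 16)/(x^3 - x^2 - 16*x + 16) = 1/(x - 1)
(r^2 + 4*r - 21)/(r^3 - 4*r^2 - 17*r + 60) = (r + 7)/(r^2 - r - 20)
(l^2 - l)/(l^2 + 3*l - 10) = l*(l - 1)/(l^2 + 3*l - 10)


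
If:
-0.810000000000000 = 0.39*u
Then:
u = -2.08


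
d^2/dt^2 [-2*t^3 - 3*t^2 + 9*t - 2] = -12*t - 6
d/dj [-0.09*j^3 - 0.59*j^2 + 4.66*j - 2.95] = -0.27*j^2 - 1.18*j + 4.66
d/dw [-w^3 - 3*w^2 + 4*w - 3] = -3*w^2 - 6*w + 4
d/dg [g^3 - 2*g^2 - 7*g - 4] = 3*g^2 - 4*g - 7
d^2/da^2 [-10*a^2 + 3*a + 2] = -20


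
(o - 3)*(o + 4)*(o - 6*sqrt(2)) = o^3 - 6*sqrt(2)*o^2 + o^2 - 12*o - 6*sqrt(2)*o + 72*sqrt(2)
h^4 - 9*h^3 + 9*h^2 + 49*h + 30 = (h - 6)*(h - 5)*(h + 1)^2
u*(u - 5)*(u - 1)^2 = u^4 - 7*u^3 + 11*u^2 - 5*u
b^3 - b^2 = b^2*(b - 1)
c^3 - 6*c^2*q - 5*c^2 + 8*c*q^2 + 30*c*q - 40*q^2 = (c - 5)*(c - 4*q)*(c - 2*q)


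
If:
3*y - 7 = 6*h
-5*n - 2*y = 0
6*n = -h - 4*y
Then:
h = -8/9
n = -2/9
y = 5/9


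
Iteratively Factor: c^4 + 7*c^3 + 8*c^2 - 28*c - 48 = (c + 2)*(c^3 + 5*c^2 - 2*c - 24) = (c - 2)*(c + 2)*(c^2 + 7*c + 12) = (c - 2)*(c + 2)*(c + 3)*(c + 4)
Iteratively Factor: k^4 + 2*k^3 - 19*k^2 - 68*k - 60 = (k - 5)*(k^3 + 7*k^2 + 16*k + 12) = (k - 5)*(k + 2)*(k^2 + 5*k + 6) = (k - 5)*(k + 2)*(k + 3)*(k + 2)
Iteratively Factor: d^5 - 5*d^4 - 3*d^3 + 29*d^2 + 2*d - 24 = (d + 2)*(d^4 - 7*d^3 + 11*d^2 + 7*d - 12) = (d - 4)*(d + 2)*(d^3 - 3*d^2 - d + 3) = (d - 4)*(d + 1)*(d + 2)*(d^2 - 4*d + 3) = (d - 4)*(d - 3)*(d + 1)*(d + 2)*(d - 1)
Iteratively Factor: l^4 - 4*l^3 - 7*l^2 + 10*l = (l - 5)*(l^3 + l^2 - 2*l) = (l - 5)*(l + 2)*(l^2 - l) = l*(l - 5)*(l + 2)*(l - 1)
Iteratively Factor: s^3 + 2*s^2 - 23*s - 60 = (s + 3)*(s^2 - s - 20) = (s + 3)*(s + 4)*(s - 5)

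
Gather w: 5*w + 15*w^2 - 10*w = 15*w^2 - 5*w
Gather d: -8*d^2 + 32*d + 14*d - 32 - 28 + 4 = -8*d^2 + 46*d - 56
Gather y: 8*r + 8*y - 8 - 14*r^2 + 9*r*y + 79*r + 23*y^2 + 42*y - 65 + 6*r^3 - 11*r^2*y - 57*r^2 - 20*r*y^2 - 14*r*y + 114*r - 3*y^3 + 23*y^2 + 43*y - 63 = 6*r^3 - 71*r^2 + 201*r - 3*y^3 + y^2*(46 - 20*r) + y*(-11*r^2 - 5*r + 93) - 136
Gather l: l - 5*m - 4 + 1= l - 5*m - 3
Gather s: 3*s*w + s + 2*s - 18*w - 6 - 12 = s*(3*w + 3) - 18*w - 18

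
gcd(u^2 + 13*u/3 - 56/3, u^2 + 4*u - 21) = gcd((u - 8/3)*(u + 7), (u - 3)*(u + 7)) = u + 7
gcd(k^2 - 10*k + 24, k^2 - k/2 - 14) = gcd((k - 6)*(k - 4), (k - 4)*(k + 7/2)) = k - 4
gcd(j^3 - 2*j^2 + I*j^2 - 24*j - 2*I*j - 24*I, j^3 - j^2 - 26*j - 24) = j^2 - 2*j - 24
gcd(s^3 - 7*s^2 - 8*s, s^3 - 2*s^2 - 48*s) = s^2 - 8*s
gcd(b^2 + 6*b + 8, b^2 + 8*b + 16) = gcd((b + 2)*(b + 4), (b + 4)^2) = b + 4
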